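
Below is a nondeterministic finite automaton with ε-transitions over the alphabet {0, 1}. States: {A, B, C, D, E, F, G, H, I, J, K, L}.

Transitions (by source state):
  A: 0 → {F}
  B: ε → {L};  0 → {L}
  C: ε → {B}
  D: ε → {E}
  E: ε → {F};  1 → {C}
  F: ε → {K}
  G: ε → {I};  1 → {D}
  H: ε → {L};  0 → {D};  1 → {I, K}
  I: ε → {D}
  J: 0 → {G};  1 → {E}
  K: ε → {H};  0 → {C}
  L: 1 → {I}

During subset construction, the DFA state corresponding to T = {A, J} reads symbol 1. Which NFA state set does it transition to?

{E, F, H, K, L}

J on 1 → {E}.
No 1-transition from A.
Union after reading 1: {E}.
Now take the ε-closure:
From E via ε: add F.
From F via ε: add K.
From K via ε: add H.
From H via ε: add L.
No new states can be added; the closed set is {E, F, H, K, L}.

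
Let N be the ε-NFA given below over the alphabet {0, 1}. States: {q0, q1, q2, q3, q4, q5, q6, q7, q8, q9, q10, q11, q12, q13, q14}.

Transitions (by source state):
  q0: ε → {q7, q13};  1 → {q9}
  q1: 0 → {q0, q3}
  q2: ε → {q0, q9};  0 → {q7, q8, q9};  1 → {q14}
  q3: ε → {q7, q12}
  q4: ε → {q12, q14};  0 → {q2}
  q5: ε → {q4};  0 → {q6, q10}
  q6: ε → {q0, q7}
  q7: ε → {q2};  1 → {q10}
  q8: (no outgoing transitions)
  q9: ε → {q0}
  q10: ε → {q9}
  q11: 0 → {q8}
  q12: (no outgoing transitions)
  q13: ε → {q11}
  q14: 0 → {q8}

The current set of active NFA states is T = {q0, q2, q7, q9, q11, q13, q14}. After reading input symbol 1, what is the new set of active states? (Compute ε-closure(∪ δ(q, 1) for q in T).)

{q0, q2, q7, q9, q10, q11, q13, q14}

q0 on 1 → {q9}.
q2 on 1 → {q14}.
q7 on 1 → {q10}.
No 1-transition from q9, q11, q13, q14.
Union after reading 1: {q9, q10, q14}.
Now take the ε-closure:
From q9 via ε: add q0.
From q0 via ε: add q7, q13.
From q7 via ε: add q2.
From q13 via ε: add q11.
No new states can be added; the closed set is {q0, q2, q7, q9, q10, q11, q13, q14}.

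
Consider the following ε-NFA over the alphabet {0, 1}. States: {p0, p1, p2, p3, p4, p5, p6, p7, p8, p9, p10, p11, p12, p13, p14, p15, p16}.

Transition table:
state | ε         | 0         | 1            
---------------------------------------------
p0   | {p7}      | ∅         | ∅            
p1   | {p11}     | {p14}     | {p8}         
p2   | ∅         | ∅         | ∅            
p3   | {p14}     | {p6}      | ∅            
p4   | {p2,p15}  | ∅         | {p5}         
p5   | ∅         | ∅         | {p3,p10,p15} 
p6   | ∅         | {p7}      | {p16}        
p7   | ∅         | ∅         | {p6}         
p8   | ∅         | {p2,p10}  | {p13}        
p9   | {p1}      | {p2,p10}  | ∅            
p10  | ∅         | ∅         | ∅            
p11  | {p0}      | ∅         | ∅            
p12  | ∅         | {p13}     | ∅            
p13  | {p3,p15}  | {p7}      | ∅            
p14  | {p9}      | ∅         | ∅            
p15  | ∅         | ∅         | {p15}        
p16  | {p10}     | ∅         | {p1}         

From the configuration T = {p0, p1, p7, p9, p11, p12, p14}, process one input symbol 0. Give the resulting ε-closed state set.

{p0, p1, p2, p3, p7, p9, p10, p11, p13, p14, p15}

p1 on 0 → {p14}.
p9 on 0 → {p2, p10}.
p12 on 0 → {p13}.
No 0-transition from p0, p7, p11, p14.
Union after reading 0: {p2, p10, p13, p14}.
Now take the ε-closure:
From p13 via ε: add p3, p15.
From p14 via ε: add p9.
From p9 via ε: add p1.
From p1 via ε: add p11.
From p11 via ε: add p0.
From p0 via ε: add p7.
No new states can be added; the closed set is {p0, p1, p2, p3, p7, p9, p10, p11, p13, p14, p15}.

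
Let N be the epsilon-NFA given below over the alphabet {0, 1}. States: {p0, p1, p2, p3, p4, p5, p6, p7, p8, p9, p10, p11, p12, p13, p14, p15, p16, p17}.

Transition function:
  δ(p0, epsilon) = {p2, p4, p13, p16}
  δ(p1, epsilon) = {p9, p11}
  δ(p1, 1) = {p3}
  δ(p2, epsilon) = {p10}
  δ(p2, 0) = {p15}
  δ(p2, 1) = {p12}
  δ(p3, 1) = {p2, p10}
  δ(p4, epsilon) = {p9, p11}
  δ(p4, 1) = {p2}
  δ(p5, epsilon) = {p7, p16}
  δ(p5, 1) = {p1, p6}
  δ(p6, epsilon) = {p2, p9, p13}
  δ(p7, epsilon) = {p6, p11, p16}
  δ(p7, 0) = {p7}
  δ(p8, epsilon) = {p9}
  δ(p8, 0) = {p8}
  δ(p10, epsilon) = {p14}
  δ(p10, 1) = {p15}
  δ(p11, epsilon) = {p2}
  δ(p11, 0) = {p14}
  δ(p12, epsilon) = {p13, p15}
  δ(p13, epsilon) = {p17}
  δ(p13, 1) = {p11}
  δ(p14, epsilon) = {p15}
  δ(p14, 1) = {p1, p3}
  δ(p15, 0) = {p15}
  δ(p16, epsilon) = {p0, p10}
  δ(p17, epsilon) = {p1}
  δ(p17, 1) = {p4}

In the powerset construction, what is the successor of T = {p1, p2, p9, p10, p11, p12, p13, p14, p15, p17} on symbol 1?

p1 on 1 → {p3}.
p2 on 1 → {p12}.
p10 on 1 → {p15}.
p13 on 1 → {p11}.
p14 on 1 → {p1, p3}.
p17 on 1 → {p4}.
No 1-transition from p9, p11, p12, p15.
Union after reading 1: {p1, p3, p4, p11, p12, p15}.
Now take the epsilon-closure:
From p1 via epsilon: add p9.
From p11 via epsilon: add p2.
From p12 via epsilon: add p13.
From p2 via epsilon: add p10.
From p13 via epsilon: add p17.
From p10 via epsilon: add p14.
No new states can be added; the closed set is {p1, p2, p3, p4, p9, p10, p11, p12, p13, p14, p15, p17}.

{p1, p2, p3, p4, p9, p10, p11, p12, p13, p14, p15, p17}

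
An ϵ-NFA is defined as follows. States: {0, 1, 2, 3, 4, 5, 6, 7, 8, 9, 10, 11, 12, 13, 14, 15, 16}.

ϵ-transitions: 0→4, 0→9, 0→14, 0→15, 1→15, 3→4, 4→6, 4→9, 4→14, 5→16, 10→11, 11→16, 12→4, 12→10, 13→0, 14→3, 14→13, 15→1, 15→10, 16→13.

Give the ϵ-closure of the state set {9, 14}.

Start with {9, 14}.
From 14 via ϵ: add 3, 13.
From 3 via ϵ: add 4.
From 13 via ϵ: add 0.
From 0 via ϵ: add 15.
From 4 via ϵ: add 6.
From 15 via ϵ: add 1, 10.
From 10 via ϵ: add 11.
From 11 via ϵ: add 16.
No new states can be added; the closed set is {0, 1, 3, 4, 6, 9, 10, 11, 13, 14, 15, 16}.

{0, 1, 3, 4, 6, 9, 10, 11, 13, 14, 15, 16}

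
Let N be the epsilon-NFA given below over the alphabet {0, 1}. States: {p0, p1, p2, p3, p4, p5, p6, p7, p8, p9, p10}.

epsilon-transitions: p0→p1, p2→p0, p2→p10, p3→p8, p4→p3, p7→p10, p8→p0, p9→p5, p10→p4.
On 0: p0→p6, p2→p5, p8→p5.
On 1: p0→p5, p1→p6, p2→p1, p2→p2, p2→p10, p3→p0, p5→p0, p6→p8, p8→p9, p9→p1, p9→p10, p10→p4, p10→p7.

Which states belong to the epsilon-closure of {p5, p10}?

{p0, p1, p3, p4, p5, p8, p10}

Start with {p5, p10}.
From p10 via epsilon: add p4.
From p4 via epsilon: add p3.
From p3 via epsilon: add p8.
From p8 via epsilon: add p0.
From p0 via epsilon: add p1.
No new states can be added; the closed set is {p0, p1, p3, p4, p5, p8, p10}.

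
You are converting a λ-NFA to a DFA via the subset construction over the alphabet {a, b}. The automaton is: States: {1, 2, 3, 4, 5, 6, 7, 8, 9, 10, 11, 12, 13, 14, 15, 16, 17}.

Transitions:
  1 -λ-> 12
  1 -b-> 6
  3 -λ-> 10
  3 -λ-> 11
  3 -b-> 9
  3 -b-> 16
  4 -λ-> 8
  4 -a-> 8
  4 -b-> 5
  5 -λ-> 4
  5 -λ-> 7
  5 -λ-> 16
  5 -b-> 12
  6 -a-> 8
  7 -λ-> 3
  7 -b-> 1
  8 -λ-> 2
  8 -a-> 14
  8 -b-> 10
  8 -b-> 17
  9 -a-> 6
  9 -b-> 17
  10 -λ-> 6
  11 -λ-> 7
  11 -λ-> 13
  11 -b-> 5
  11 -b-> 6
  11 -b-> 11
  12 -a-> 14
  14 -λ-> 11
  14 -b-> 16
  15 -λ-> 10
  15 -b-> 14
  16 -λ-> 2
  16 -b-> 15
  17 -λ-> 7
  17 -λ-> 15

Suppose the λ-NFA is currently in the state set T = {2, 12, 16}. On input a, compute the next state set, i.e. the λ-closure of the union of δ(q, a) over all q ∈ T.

{3, 6, 7, 10, 11, 13, 14}

12 on a → {14}.
No a-transition from 2, 16.
Union after reading a: {14}.
Now take the λ-closure:
From 14 via λ: add 11.
From 11 via λ: add 7, 13.
From 7 via λ: add 3.
From 3 via λ: add 10.
From 10 via λ: add 6.
No new states can be added; the closed set is {3, 6, 7, 10, 11, 13, 14}.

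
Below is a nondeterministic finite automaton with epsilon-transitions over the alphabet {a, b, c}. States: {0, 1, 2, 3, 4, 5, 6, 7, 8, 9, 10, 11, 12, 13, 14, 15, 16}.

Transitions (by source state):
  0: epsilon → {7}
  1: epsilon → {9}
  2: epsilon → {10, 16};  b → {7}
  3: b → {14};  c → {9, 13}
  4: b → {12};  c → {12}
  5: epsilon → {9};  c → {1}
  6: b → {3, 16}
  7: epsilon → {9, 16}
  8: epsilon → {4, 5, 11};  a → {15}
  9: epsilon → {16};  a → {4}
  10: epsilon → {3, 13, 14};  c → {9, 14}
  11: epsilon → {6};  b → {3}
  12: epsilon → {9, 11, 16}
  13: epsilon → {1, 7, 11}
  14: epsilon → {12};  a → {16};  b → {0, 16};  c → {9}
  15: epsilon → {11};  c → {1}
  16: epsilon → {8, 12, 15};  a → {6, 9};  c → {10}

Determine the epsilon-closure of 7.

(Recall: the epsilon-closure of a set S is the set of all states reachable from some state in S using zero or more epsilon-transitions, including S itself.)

{4, 5, 6, 7, 8, 9, 11, 12, 15, 16}

Start with {7}.
From 7 via epsilon: add 9, 16.
From 16 via epsilon: add 8, 12, 15.
From 8 via epsilon: add 4, 5, 11.
From 11 via epsilon: add 6.
No new states can be added; the closed set is {4, 5, 6, 7, 8, 9, 11, 12, 15, 16}.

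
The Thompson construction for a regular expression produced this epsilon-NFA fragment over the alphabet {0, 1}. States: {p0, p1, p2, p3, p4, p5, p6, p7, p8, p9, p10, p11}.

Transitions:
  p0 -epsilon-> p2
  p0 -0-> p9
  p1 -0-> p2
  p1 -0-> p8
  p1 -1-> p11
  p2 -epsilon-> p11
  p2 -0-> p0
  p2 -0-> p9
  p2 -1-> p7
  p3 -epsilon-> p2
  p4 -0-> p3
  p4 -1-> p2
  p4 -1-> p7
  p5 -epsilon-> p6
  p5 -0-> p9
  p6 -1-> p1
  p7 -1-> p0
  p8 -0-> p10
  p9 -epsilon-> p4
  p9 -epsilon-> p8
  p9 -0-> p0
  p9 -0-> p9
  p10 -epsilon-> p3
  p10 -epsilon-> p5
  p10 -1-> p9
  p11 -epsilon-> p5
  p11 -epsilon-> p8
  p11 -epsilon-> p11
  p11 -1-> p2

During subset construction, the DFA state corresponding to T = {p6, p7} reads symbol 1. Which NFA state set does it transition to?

p6 on 1 → {p1}.
p7 on 1 → {p0}.
Union after reading 1: {p0, p1}.
Now take the epsilon-closure:
From p0 via epsilon: add p2.
From p2 via epsilon: add p11.
From p11 via epsilon: add p5, p8.
From p5 via epsilon: add p6.
No new states can be added; the closed set is {p0, p1, p2, p5, p6, p8, p11}.

{p0, p1, p2, p5, p6, p8, p11}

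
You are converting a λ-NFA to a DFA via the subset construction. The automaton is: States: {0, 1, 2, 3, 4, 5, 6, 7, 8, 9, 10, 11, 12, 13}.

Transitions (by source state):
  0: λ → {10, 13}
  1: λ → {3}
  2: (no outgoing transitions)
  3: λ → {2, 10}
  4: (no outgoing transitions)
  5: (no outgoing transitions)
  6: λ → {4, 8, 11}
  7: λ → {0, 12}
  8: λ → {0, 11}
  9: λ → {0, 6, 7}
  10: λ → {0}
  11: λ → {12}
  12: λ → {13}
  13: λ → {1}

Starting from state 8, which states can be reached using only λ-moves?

Start with {8}.
From 8 via λ: add 0, 11.
From 0 via λ: add 10, 13.
From 11 via λ: add 12.
From 13 via λ: add 1.
From 1 via λ: add 3.
From 3 via λ: add 2.
No new states can be added; the closed set is {0, 1, 2, 3, 8, 10, 11, 12, 13}.

{0, 1, 2, 3, 8, 10, 11, 12, 13}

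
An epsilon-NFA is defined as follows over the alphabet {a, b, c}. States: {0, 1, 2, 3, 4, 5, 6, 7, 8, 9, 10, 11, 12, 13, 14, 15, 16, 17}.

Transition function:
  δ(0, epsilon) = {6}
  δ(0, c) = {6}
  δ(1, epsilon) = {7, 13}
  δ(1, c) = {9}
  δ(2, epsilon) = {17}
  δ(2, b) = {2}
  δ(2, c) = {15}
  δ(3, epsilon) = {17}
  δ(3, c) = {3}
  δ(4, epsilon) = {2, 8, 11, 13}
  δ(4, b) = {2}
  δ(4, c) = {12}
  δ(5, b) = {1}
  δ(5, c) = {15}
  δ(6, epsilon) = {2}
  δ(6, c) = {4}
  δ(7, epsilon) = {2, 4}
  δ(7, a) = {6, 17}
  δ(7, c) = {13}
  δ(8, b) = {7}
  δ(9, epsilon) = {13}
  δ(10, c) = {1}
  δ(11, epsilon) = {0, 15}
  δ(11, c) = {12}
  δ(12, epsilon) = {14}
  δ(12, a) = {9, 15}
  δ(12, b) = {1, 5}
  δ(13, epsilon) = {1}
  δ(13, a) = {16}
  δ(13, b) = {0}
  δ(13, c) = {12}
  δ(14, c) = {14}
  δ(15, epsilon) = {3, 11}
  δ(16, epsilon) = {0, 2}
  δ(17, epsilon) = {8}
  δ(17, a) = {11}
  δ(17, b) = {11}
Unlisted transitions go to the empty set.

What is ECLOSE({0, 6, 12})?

Start with {0, 6, 12}.
From 6 via epsilon: add 2.
From 12 via epsilon: add 14.
From 2 via epsilon: add 17.
From 17 via epsilon: add 8.
No new states can be added; the closed set is {0, 2, 6, 8, 12, 14, 17}.

{0, 2, 6, 8, 12, 14, 17}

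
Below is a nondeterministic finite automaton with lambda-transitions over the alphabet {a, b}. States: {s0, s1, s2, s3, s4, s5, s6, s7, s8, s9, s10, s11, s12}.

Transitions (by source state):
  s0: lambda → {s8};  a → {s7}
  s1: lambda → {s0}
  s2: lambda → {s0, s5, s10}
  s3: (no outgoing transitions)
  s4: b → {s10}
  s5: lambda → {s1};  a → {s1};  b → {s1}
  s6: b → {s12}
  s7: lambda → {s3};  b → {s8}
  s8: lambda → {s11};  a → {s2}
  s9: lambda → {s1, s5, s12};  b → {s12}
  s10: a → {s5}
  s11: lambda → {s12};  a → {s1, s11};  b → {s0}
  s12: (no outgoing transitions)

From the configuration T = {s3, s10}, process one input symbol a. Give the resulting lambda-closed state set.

{s0, s1, s5, s8, s11, s12}

s10 on a → {s5}.
No a-transition from s3.
Union after reading a: {s5}.
Now take the lambda-closure:
From s5 via lambda: add s1.
From s1 via lambda: add s0.
From s0 via lambda: add s8.
From s8 via lambda: add s11.
From s11 via lambda: add s12.
No new states can be added; the closed set is {s0, s1, s5, s8, s11, s12}.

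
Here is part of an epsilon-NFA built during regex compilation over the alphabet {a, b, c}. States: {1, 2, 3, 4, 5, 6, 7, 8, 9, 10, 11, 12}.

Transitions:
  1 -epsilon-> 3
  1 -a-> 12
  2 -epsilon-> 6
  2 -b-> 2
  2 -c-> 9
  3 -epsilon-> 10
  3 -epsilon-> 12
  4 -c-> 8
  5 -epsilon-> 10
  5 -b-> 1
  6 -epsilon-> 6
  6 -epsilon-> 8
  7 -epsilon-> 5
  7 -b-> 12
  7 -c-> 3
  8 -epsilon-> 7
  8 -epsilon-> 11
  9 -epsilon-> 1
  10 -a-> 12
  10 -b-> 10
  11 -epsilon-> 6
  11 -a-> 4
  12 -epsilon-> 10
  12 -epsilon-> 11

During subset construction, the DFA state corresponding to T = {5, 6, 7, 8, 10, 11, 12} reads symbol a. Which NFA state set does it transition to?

{4, 5, 6, 7, 8, 10, 11, 12}

10 on a → {12}.
11 on a → {4}.
No a-transition from 5, 6, 7, 8, 12.
Union after reading a: {4, 12}.
Now take the epsilon-closure:
From 12 via epsilon: add 10, 11.
From 11 via epsilon: add 6.
From 6 via epsilon: add 8.
From 8 via epsilon: add 7.
From 7 via epsilon: add 5.
No new states can be added; the closed set is {4, 5, 6, 7, 8, 10, 11, 12}.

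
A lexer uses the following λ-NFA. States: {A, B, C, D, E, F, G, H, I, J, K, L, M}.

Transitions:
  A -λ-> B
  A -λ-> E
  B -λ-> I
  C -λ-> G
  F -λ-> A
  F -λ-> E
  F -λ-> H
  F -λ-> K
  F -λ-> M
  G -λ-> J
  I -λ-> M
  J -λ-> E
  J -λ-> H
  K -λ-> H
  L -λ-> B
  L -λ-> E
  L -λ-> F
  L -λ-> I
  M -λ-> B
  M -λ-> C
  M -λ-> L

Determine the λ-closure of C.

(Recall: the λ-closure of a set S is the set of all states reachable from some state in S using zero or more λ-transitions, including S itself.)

Start with {C}.
From C via λ: add G.
From G via λ: add J.
From J via λ: add E, H.
No new states can be added; the closed set is {C, E, G, H, J}.

{C, E, G, H, J}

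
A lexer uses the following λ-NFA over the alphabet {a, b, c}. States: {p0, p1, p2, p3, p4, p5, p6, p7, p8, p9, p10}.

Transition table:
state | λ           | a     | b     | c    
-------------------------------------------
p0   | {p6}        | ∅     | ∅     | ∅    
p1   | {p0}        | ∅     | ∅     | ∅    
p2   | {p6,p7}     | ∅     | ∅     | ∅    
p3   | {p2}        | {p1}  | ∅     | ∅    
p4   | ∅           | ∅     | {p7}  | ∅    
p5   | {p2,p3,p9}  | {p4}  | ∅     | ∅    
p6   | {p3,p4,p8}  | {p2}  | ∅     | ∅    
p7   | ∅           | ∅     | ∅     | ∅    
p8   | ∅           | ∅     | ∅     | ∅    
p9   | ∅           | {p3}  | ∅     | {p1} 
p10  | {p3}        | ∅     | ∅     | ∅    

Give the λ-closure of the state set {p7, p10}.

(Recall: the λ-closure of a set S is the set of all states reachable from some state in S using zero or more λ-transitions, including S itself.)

{p2, p3, p4, p6, p7, p8, p10}

Start with {p7, p10}.
From p10 via λ: add p3.
From p3 via λ: add p2.
From p2 via λ: add p6.
From p6 via λ: add p4, p8.
No new states can be added; the closed set is {p2, p3, p4, p6, p7, p8, p10}.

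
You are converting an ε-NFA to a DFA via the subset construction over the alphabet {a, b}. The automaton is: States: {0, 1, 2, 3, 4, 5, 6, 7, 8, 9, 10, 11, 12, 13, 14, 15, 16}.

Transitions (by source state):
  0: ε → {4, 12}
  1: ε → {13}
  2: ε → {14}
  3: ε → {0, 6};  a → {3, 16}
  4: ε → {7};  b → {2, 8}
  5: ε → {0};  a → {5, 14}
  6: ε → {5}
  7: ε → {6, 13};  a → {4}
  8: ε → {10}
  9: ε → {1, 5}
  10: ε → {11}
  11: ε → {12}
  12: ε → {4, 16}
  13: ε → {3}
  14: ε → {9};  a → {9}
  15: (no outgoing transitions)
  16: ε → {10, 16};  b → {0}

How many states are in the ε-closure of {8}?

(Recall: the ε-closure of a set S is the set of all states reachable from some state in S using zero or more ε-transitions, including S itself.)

12

Start with {8}.
From 8 via ε: add 10.
From 10 via ε: add 11.
From 11 via ε: add 12.
From 12 via ε: add 4, 16.
From 4 via ε: add 7.
From 7 via ε: add 6, 13.
From 6 via ε: add 5.
From 13 via ε: add 3.
From 3 via ε: add 0.
ε-closure = {0, 3, 4, 5, 6, 7, 8, 10, 11, 12, 13, 16}, which has 12 states.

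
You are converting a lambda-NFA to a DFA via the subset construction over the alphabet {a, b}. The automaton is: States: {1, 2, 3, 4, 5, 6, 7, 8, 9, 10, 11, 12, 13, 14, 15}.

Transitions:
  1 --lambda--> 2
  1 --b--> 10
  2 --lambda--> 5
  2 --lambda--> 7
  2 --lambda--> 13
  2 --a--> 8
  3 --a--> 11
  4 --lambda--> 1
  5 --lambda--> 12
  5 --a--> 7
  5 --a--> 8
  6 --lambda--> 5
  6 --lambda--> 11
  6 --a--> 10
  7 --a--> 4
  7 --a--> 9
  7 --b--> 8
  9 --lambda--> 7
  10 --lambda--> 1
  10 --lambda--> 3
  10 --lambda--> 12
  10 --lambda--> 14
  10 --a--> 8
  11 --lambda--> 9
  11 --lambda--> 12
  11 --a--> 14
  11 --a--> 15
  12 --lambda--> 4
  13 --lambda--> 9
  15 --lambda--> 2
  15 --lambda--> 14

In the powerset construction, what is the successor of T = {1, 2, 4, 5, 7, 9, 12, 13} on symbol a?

{1, 2, 4, 5, 7, 8, 9, 12, 13}

2 on a → {8}.
5 on a → {7, 8}.
7 on a → {4, 9}.
No a-transition from 1, 4, 9, 12, 13.
Union after reading a: {4, 7, 8, 9}.
Now take the lambda-closure:
From 4 via lambda: add 1.
From 1 via lambda: add 2.
From 2 via lambda: add 5, 13.
From 5 via lambda: add 12.
No new states can be added; the closed set is {1, 2, 4, 5, 7, 8, 9, 12, 13}.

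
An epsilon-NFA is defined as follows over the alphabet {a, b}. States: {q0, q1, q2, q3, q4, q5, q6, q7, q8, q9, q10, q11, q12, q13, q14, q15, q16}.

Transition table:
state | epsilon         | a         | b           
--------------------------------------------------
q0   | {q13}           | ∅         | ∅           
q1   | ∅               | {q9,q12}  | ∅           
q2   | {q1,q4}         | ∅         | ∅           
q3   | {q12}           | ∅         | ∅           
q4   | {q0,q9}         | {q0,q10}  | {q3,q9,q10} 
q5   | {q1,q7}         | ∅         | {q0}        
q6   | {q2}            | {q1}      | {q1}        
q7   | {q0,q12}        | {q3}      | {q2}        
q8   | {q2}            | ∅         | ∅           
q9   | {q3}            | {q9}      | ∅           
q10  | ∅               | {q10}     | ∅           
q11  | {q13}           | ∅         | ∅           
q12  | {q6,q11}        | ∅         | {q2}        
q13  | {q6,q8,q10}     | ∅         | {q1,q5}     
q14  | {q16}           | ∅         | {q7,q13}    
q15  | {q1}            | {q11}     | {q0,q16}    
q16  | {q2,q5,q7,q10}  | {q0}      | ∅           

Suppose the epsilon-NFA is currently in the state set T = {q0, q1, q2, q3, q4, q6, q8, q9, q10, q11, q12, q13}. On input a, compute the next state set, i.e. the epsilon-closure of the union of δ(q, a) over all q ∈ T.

{q0, q1, q2, q3, q4, q6, q8, q9, q10, q11, q12, q13}

q1 on a → {q9, q12}.
q4 on a → {q0, q10}.
q6 on a → {q1}.
q9 on a → {q9}.
q10 on a → {q10}.
No a-transition from q0, q2, q3, q8, q11, q12, q13.
Union after reading a: {q0, q1, q9, q10, q12}.
Now take the epsilon-closure:
From q0 via epsilon: add q13.
From q9 via epsilon: add q3.
From q12 via epsilon: add q6, q11.
From q6 via epsilon: add q2.
From q13 via epsilon: add q8.
From q2 via epsilon: add q4.
No new states can be added; the closed set is {q0, q1, q2, q3, q4, q6, q8, q9, q10, q11, q12, q13}.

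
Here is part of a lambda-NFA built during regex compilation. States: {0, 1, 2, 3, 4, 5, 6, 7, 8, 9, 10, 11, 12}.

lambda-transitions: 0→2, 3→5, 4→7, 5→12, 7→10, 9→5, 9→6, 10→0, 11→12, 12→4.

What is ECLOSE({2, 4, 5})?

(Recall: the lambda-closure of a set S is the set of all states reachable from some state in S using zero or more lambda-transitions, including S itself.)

Start with {2, 4, 5}.
From 4 via lambda: add 7.
From 5 via lambda: add 12.
From 7 via lambda: add 10.
From 10 via lambda: add 0.
No new states can be added; the closed set is {0, 2, 4, 5, 7, 10, 12}.

{0, 2, 4, 5, 7, 10, 12}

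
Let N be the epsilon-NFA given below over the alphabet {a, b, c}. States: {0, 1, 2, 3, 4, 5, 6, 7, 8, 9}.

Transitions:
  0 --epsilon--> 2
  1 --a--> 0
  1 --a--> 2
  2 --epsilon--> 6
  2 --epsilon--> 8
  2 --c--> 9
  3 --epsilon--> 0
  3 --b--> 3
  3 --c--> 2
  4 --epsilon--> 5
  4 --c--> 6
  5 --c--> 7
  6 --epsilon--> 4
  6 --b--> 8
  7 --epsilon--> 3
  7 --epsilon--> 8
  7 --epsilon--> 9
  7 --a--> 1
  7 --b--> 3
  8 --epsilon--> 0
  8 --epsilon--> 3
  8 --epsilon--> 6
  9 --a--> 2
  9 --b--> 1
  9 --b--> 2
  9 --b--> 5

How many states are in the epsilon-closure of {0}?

7

Start with {0}.
From 0 via epsilon: add 2.
From 2 via epsilon: add 6, 8.
From 6 via epsilon: add 4.
From 8 via epsilon: add 3.
From 4 via epsilon: add 5.
epsilon-closure = {0, 2, 3, 4, 5, 6, 8}, which has 7 states.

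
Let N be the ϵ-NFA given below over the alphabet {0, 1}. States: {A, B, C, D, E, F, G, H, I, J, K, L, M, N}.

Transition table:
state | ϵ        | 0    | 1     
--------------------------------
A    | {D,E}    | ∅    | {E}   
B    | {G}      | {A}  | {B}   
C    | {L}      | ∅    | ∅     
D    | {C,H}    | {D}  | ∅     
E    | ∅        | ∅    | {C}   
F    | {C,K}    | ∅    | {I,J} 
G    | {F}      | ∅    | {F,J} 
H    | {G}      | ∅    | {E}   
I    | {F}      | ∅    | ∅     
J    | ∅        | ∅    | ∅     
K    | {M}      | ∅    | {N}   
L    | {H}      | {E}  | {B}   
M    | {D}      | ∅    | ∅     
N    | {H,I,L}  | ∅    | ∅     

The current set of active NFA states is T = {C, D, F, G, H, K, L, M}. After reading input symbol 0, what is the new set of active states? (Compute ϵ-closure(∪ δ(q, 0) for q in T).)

D on 0 → {D}.
L on 0 → {E}.
No 0-transition from C, F, G, H, K, M.
Union after reading 0: {D, E}.
Now take the ϵ-closure:
From D via ϵ: add C, H.
From C via ϵ: add L.
From H via ϵ: add G.
From G via ϵ: add F.
From F via ϵ: add K.
From K via ϵ: add M.
No new states can be added; the closed set is {C, D, E, F, G, H, K, L, M}.

{C, D, E, F, G, H, K, L, M}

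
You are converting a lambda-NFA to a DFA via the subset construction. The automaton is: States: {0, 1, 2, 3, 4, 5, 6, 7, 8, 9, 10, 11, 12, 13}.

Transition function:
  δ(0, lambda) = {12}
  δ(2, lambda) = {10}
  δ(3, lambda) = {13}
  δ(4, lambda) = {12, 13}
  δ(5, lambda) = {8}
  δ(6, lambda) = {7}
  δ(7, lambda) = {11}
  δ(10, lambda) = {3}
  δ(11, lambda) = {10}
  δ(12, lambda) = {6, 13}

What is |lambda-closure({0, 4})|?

Start with {0, 4}.
From 0 via lambda: add 12.
From 4 via lambda: add 13.
From 12 via lambda: add 6.
From 6 via lambda: add 7.
From 7 via lambda: add 11.
From 11 via lambda: add 10.
From 10 via lambda: add 3.
lambda-closure = {0, 3, 4, 6, 7, 10, 11, 12, 13}, which has 9 states.

9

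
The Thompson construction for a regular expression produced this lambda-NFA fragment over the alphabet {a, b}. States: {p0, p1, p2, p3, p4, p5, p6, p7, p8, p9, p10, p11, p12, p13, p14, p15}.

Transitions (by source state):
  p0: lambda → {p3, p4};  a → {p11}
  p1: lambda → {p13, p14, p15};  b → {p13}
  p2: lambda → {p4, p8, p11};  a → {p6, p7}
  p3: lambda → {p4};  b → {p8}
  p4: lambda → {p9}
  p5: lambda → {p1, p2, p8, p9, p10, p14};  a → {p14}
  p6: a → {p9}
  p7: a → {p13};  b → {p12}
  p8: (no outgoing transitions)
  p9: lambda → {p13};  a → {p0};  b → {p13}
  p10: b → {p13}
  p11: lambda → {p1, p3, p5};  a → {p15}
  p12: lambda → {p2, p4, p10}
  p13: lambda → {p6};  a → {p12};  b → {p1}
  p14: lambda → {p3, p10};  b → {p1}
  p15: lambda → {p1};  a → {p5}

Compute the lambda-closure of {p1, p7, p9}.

Start with {p1, p7, p9}.
From p1 via lambda: add p13, p14, p15.
From p13 via lambda: add p6.
From p14 via lambda: add p3, p10.
From p3 via lambda: add p4.
No new states can be added; the closed set is {p1, p3, p4, p6, p7, p9, p10, p13, p14, p15}.

{p1, p3, p4, p6, p7, p9, p10, p13, p14, p15}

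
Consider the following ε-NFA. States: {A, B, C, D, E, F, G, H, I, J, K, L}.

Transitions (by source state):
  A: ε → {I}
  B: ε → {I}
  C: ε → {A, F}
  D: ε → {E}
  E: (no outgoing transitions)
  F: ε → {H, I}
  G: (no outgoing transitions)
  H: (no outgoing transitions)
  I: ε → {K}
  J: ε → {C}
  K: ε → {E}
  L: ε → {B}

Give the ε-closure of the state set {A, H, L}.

{A, B, E, H, I, K, L}

Start with {A, H, L}.
From A via ε: add I.
From L via ε: add B.
From I via ε: add K.
From K via ε: add E.
No new states can be added; the closed set is {A, B, E, H, I, K, L}.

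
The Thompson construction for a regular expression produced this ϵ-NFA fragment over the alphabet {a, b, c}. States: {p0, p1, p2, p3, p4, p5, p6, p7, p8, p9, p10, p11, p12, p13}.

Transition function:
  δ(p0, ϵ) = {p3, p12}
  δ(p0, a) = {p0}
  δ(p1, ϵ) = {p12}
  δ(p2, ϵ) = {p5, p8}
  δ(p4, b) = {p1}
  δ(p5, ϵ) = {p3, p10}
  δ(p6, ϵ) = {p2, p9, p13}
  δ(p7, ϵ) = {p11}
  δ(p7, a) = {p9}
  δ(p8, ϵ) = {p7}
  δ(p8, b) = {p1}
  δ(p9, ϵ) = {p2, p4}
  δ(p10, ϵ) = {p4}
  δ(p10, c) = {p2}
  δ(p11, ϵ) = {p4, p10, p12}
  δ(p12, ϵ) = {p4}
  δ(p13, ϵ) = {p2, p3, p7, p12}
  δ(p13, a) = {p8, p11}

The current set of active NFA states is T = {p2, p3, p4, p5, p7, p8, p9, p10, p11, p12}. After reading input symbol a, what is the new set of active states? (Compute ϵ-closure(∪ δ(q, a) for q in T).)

{p2, p3, p4, p5, p7, p8, p9, p10, p11, p12}

p7 on a → {p9}.
No a-transition from p2, p3, p4, p5, p8, p9, p10, p11, p12.
Union after reading a: {p9}.
Now take the ϵ-closure:
From p9 via ϵ: add p2, p4.
From p2 via ϵ: add p5, p8.
From p5 via ϵ: add p3, p10.
From p8 via ϵ: add p7.
From p7 via ϵ: add p11.
From p11 via ϵ: add p12.
No new states can be added; the closed set is {p2, p3, p4, p5, p7, p8, p9, p10, p11, p12}.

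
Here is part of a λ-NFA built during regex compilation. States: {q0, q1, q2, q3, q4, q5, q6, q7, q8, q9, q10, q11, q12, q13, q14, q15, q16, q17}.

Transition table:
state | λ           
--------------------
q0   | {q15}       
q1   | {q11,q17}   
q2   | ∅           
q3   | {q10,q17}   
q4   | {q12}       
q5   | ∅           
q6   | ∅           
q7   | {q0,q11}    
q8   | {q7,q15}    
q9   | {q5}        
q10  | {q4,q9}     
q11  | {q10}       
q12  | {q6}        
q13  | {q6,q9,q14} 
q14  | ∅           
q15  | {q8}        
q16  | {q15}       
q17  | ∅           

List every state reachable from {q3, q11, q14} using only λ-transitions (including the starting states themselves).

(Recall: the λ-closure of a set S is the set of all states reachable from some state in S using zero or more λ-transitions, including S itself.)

Start with {q3, q11, q14}.
From q3 via λ: add q10, q17.
From q10 via λ: add q4, q9.
From q4 via λ: add q12.
From q9 via λ: add q5.
From q12 via λ: add q6.
No new states can be added; the closed set is {q3, q4, q5, q6, q9, q10, q11, q12, q14, q17}.

{q3, q4, q5, q6, q9, q10, q11, q12, q14, q17}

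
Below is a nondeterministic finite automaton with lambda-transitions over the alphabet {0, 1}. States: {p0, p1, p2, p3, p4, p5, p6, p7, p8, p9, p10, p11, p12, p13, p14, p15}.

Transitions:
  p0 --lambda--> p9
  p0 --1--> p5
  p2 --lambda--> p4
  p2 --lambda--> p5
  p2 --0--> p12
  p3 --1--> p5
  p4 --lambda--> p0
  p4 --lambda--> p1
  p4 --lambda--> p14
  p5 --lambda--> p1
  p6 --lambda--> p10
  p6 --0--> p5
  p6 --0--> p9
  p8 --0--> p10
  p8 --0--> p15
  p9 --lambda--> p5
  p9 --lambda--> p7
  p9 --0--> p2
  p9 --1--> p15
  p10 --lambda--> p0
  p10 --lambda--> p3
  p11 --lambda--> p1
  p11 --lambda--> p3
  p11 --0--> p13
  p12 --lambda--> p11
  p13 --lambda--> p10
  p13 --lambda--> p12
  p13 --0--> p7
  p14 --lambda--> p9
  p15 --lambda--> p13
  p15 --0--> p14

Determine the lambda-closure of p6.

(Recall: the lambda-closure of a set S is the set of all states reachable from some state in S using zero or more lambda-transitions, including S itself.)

{p0, p1, p3, p5, p6, p7, p9, p10}

Start with {p6}.
From p6 via lambda: add p10.
From p10 via lambda: add p0, p3.
From p0 via lambda: add p9.
From p9 via lambda: add p5, p7.
From p5 via lambda: add p1.
No new states can be added; the closed set is {p0, p1, p3, p5, p6, p7, p9, p10}.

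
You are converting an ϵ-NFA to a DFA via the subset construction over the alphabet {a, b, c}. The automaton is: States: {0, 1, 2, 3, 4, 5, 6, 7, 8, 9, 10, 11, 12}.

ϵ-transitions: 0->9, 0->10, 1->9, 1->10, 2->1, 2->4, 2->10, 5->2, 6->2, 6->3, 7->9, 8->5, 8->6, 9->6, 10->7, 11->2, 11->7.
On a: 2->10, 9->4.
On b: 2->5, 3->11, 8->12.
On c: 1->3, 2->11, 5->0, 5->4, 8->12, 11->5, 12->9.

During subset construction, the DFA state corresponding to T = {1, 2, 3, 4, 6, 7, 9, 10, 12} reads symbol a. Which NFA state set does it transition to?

{1, 2, 3, 4, 6, 7, 9, 10}

2 on a → {10}.
9 on a → {4}.
No a-transition from 1, 3, 4, 6, 7, 10, 12.
Union after reading a: {4, 10}.
Now take the ϵ-closure:
From 10 via ϵ: add 7.
From 7 via ϵ: add 9.
From 9 via ϵ: add 6.
From 6 via ϵ: add 2, 3.
From 2 via ϵ: add 1.
No new states can be added; the closed set is {1, 2, 3, 4, 6, 7, 9, 10}.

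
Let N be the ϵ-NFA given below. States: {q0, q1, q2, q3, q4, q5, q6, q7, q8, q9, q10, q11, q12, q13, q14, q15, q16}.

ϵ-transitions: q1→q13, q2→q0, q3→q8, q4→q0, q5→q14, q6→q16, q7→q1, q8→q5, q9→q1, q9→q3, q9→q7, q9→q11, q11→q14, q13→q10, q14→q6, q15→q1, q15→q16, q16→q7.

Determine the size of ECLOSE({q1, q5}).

8

Start with {q1, q5}.
From q1 via ϵ: add q13.
From q5 via ϵ: add q14.
From q13 via ϵ: add q10.
From q14 via ϵ: add q6.
From q6 via ϵ: add q16.
From q16 via ϵ: add q7.
ϵ-closure = {q1, q5, q6, q7, q10, q13, q14, q16}, which has 8 states.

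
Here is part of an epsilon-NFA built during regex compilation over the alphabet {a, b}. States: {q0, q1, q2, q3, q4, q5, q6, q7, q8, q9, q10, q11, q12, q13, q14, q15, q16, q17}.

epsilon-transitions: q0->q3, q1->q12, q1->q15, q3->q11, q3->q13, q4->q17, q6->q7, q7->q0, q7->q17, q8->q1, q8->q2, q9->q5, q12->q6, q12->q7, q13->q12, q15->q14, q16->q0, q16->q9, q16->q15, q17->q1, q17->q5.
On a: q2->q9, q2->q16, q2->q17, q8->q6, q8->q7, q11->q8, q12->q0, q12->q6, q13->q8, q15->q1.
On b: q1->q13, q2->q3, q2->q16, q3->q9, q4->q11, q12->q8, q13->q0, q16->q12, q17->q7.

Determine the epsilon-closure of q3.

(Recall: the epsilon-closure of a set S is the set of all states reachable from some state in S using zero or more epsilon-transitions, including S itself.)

Start with {q3}.
From q3 via epsilon: add q11, q13.
From q13 via epsilon: add q12.
From q12 via epsilon: add q6, q7.
From q7 via epsilon: add q0, q17.
From q17 via epsilon: add q1, q5.
From q1 via epsilon: add q15.
From q15 via epsilon: add q14.
No new states can be added; the closed set is {q0, q1, q3, q5, q6, q7, q11, q12, q13, q14, q15, q17}.

{q0, q1, q3, q5, q6, q7, q11, q12, q13, q14, q15, q17}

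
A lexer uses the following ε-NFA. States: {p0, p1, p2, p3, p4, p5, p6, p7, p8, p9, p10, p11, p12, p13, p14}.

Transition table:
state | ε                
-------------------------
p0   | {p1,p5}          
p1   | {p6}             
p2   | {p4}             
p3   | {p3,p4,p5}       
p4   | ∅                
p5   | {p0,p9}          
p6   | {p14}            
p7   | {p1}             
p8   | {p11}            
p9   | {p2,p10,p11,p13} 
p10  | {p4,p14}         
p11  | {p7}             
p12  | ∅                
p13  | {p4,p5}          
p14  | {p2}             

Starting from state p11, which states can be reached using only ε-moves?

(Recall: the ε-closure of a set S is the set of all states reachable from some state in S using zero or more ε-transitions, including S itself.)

{p1, p2, p4, p6, p7, p11, p14}

Start with {p11}.
From p11 via ε: add p7.
From p7 via ε: add p1.
From p1 via ε: add p6.
From p6 via ε: add p14.
From p14 via ε: add p2.
From p2 via ε: add p4.
No new states can be added; the closed set is {p1, p2, p4, p6, p7, p11, p14}.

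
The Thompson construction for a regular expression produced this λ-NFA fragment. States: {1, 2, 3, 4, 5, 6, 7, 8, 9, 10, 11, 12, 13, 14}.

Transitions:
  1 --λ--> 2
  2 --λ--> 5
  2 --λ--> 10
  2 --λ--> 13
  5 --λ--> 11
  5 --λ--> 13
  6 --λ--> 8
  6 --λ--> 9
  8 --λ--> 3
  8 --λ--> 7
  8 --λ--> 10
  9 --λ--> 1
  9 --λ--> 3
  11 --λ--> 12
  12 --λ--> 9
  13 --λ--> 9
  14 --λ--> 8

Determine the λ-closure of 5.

{1, 2, 3, 5, 9, 10, 11, 12, 13}

Start with {5}.
From 5 via λ: add 11, 13.
From 11 via λ: add 12.
From 13 via λ: add 9.
From 9 via λ: add 1, 3.
From 1 via λ: add 2.
From 2 via λ: add 10.
No new states can be added; the closed set is {1, 2, 3, 5, 9, 10, 11, 12, 13}.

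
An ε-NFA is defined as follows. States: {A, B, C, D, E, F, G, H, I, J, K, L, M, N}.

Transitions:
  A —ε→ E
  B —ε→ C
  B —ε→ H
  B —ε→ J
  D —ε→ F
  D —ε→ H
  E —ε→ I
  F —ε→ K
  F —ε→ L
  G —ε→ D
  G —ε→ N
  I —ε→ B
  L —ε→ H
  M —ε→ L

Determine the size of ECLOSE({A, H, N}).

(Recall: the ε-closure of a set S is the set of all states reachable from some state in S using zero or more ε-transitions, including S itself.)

8

Start with {A, H, N}.
From A via ε: add E.
From E via ε: add I.
From I via ε: add B.
From B via ε: add C, J.
ε-closure = {A, B, C, E, H, I, J, N}, which has 8 states.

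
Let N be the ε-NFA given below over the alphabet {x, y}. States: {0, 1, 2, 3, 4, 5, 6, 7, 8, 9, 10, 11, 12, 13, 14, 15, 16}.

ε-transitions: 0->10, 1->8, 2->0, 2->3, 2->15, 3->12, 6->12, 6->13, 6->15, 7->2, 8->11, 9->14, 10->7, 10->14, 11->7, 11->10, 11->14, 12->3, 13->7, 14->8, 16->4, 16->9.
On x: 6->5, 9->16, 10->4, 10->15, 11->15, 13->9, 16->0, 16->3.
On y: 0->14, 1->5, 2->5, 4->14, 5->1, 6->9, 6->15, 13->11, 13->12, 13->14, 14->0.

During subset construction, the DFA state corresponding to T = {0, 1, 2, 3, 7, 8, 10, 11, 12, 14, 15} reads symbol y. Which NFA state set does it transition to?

{0, 2, 3, 5, 7, 8, 10, 11, 12, 14, 15}

0 on y → {14}.
1 on y → {5}.
2 on y → {5}.
14 on y → {0}.
No y-transition from 3, 7, 8, 10, 11, 12, 15.
Union after reading y: {0, 5, 14}.
Now take the ε-closure:
From 0 via ε: add 10.
From 14 via ε: add 8.
From 8 via ε: add 11.
From 10 via ε: add 7.
From 7 via ε: add 2.
From 2 via ε: add 3, 15.
From 3 via ε: add 12.
No new states can be added; the closed set is {0, 2, 3, 5, 7, 8, 10, 11, 12, 14, 15}.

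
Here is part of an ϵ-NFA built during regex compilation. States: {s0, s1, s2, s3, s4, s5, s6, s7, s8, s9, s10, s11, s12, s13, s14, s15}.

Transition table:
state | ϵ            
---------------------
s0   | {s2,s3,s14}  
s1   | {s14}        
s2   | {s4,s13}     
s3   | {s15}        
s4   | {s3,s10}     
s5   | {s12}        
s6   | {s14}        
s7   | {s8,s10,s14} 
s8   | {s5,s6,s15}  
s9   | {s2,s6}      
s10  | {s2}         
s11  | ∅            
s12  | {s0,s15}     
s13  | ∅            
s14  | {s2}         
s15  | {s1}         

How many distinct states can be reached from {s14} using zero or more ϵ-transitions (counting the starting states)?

Start with {s14}.
From s14 via ϵ: add s2.
From s2 via ϵ: add s4, s13.
From s4 via ϵ: add s3, s10.
From s3 via ϵ: add s15.
From s15 via ϵ: add s1.
ϵ-closure = {s1, s2, s3, s4, s10, s13, s14, s15}, which has 8 states.

8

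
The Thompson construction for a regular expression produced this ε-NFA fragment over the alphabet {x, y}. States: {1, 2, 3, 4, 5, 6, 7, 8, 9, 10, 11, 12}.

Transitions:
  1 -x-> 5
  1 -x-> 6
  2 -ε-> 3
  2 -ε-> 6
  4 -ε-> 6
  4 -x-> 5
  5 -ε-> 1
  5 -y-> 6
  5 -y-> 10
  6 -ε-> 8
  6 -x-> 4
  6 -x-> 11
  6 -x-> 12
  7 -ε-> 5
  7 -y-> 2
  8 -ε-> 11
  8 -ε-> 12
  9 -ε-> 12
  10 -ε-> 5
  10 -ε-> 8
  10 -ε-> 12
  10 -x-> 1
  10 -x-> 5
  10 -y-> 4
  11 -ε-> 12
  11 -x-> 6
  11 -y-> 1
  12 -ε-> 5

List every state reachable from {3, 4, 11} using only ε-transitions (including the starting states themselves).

Start with {3, 4, 11}.
From 4 via ε: add 6.
From 11 via ε: add 12.
From 6 via ε: add 8.
From 12 via ε: add 5.
From 5 via ε: add 1.
No new states can be added; the closed set is {1, 3, 4, 5, 6, 8, 11, 12}.

{1, 3, 4, 5, 6, 8, 11, 12}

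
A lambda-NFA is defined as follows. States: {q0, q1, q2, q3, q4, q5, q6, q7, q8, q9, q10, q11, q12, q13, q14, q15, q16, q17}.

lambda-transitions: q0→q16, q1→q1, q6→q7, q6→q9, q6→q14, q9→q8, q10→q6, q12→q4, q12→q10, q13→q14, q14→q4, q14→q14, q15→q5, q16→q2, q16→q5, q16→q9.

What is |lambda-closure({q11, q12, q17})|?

Start with {q11, q12, q17}.
From q12 via lambda: add q4, q10.
From q10 via lambda: add q6.
From q6 via lambda: add q7, q9, q14.
From q9 via lambda: add q8.
lambda-closure = {q4, q6, q7, q8, q9, q10, q11, q12, q14, q17}, which has 10 states.

10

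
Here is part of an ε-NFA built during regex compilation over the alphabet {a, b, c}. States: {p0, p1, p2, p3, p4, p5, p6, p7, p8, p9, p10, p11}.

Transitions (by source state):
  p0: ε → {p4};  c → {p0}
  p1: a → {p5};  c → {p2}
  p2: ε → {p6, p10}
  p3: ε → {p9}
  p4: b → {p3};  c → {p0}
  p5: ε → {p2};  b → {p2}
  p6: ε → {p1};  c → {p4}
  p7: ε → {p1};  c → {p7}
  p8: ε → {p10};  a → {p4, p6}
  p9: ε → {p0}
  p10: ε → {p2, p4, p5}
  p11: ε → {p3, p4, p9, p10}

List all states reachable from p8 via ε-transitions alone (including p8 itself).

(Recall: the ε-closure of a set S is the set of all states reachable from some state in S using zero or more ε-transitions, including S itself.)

{p1, p2, p4, p5, p6, p8, p10}

Start with {p8}.
From p8 via ε: add p10.
From p10 via ε: add p2, p4, p5.
From p2 via ε: add p6.
From p6 via ε: add p1.
No new states can be added; the closed set is {p1, p2, p4, p5, p6, p8, p10}.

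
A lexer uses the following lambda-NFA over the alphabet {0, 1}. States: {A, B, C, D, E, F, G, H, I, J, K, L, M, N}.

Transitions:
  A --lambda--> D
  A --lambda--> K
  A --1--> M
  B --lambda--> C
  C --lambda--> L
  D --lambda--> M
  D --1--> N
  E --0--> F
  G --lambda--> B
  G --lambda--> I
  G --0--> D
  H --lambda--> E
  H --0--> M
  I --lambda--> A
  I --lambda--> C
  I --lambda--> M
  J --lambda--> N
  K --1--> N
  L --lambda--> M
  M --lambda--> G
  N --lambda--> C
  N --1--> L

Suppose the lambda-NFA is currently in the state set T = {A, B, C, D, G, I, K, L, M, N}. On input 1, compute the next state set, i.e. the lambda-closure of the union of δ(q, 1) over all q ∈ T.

A on 1 → {M}.
D on 1 → {N}.
K on 1 → {N}.
N on 1 → {L}.
No 1-transition from B, C, G, I, L, M.
Union after reading 1: {L, M, N}.
Now take the lambda-closure:
From M via lambda: add G.
From N via lambda: add C.
From G via lambda: add B, I.
From I via lambda: add A.
From A via lambda: add D, K.
No new states can be added; the closed set is {A, B, C, D, G, I, K, L, M, N}.

{A, B, C, D, G, I, K, L, M, N}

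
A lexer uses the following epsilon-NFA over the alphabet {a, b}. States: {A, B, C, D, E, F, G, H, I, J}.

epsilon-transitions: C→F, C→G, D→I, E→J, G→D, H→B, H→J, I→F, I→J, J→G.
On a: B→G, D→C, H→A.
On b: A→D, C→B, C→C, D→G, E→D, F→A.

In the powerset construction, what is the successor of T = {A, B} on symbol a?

B on a → {G}.
No a-transition from A.
Union after reading a: {G}.
Now take the epsilon-closure:
From G via epsilon: add D.
From D via epsilon: add I.
From I via epsilon: add F, J.
No new states can be added; the closed set is {D, F, G, I, J}.

{D, F, G, I, J}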